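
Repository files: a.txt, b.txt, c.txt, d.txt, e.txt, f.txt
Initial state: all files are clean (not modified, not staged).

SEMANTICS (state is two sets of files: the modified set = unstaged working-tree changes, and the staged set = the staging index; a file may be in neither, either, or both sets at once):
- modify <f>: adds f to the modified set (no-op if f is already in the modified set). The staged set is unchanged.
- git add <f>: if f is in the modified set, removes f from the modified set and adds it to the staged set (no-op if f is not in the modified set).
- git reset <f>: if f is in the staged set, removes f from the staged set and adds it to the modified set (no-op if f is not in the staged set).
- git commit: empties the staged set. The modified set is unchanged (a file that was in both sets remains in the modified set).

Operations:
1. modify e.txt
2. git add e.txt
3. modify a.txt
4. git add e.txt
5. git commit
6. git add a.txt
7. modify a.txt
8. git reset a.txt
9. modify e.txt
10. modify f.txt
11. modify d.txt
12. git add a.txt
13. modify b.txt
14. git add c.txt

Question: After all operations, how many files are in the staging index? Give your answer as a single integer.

Answer: 1

Derivation:
After op 1 (modify e.txt): modified={e.txt} staged={none}
After op 2 (git add e.txt): modified={none} staged={e.txt}
After op 3 (modify a.txt): modified={a.txt} staged={e.txt}
After op 4 (git add e.txt): modified={a.txt} staged={e.txt}
After op 5 (git commit): modified={a.txt} staged={none}
After op 6 (git add a.txt): modified={none} staged={a.txt}
After op 7 (modify a.txt): modified={a.txt} staged={a.txt}
After op 8 (git reset a.txt): modified={a.txt} staged={none}
After op 9 (modify e.txt): modified={a.txt, e.txt} staged={none}
After op 10 (modify f.txt): modified={a.txt, e.txt, f.txt} staged={none}
After op 11 (modify d.txt): modified={a.txt, d.txt, e.txt, f.txt} staged={none}
After op 12 (git add a.txt): modified={d.txt, e.txt, f.txt} staged={a.txt}
After op 13 (modify b.txt): modified={b.txt, d.txt, e.txt, f.txt} staged={a.txt}
After op 14 (git add c.txt): modified={b.txt, d.txt, e.txt, f.txt} staged={a.txt}
Final staged set: {a.txt} -> count=1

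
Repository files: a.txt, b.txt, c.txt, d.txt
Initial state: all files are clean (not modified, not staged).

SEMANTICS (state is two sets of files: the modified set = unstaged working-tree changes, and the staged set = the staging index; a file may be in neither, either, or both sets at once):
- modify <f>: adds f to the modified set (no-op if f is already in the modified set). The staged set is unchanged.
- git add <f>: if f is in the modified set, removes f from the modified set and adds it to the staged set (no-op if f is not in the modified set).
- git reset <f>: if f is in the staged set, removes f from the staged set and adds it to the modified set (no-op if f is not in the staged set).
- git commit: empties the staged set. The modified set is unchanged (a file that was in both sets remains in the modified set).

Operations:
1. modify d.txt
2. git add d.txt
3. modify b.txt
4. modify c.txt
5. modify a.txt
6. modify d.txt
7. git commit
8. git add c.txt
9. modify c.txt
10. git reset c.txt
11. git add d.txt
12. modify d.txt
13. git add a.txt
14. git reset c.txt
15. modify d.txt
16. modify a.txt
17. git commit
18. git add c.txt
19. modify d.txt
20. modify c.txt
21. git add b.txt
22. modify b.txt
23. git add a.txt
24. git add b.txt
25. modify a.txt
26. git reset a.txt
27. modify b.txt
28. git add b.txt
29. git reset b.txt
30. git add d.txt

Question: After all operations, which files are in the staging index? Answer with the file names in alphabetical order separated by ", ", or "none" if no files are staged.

Answer: c.txt, d.txt

Derivation:
After op 1 (modify d.txt): modified={d.txt} staged={none}
After op 2 (git add d.txt): modified={none} staged={d.txt}
After op 3 (modify b.txt): modified={b.txt} staged={d.txt}
After op 4 (modify c.txt): modified={b.txt, c.txt} staged={d.txt}
After op 5 (modify a.txt): modified={a.txt, b.txt, c.txt} staged={d.txt}
After op 6 (modify d.txt): modified={a.txt, b.txt, c.txt, d.txt} staged={d.txt}
After op 7 (git commit): modified={a.txt, b.txt, c.txt, d.txt} staged={none}
After op 8 (git add c.txt): modified={a.txt, b.txt, d.txt} staged={c.txt}
After op 9 (modify c.txt): modified={a.txt, b.txt, c.txt, d.txt} staged={c.txt}
After op 10 (git reset c.txt): modified={a.txt, b.txt, c.txt, d.txt} staged={none}
After op 11 (git add d.txt): modified={a.txt, b.txt, c.txt} staged={d.txt}
After op 12 (modify d.txt): modified={a.txt, b.txt, c.txt, d.txt} staged={d.txt}
After op 13 (git add a.txt): modified={b.txt, c.txt, d.txt} staged={a.txt, d.txt}
After op 14 (git reset c.txt): modified={b.txt, c.txt, d.txt} staged={a.txt, d.txt}
After op 15 (modify d.txt): modified={b.txt, c.txt, d.txt} staged={a.txt, d.txt}
After op 16 (modify a.txt): modified={a.txt, b.txt, c.txt, d.txt} staged={a.txt, d.txt}
After op 17 (git commit): modified={a.txt, b.txt, c.txt, d.txt} staged={none}
After op 18 (git add c.txt): modified={a.txt, b.txt, d.txt} staged={c.txt}
After op 19 (modify d.txt): modified={a.txt, b.txt, d.txt} staged={c.txt}
After op 20 (modify c.txt): modified={a.txt, b.txt, c.txt, d.txt} staged={c.txt}
After op 21 (git add b.txt): modified={a.txt, c.txt, d.txt} staged={b.txt, c.txt}
After op 22 (modify b.txt): modified={a.txt, b.txt, c.txt, d.txt} staged={b.txt, c.txt}
After op 23 (git add a.txt): modified={b.txt, c.txt, d.txt} staged={a.txt, b.txt, c.txt}
After op 24 (git add b.txt): modified={c.txt, d.txt} staged={a.txt, b.txt, c.txt}
After op 25 (modify a.txt): modified={a.txt, c.txt, d.txt} staged={a.txt, b.txt, c.txt}
After op 26 (git reset a.txt): modified={a.txt, c.txt, d.txt} staged={b.txt, c.txt}
After op 27 (modify b.txt): modified={a.txt, b.txt, c.txt, d.txt} staged={b.txt, c.txt}
After op 28 (git add b.txt): modified={a.txt, c.txt, d.txt} staged={b.txt, c.txt}
After op 29 (git reset b.txt): modified={a.txt, b.txt, c.txt, d.txt} staged={c.txt}
After op 30 (git add d.txt): modified={a.txt, b.txt, c.txt} staged={c.txt, d.txt}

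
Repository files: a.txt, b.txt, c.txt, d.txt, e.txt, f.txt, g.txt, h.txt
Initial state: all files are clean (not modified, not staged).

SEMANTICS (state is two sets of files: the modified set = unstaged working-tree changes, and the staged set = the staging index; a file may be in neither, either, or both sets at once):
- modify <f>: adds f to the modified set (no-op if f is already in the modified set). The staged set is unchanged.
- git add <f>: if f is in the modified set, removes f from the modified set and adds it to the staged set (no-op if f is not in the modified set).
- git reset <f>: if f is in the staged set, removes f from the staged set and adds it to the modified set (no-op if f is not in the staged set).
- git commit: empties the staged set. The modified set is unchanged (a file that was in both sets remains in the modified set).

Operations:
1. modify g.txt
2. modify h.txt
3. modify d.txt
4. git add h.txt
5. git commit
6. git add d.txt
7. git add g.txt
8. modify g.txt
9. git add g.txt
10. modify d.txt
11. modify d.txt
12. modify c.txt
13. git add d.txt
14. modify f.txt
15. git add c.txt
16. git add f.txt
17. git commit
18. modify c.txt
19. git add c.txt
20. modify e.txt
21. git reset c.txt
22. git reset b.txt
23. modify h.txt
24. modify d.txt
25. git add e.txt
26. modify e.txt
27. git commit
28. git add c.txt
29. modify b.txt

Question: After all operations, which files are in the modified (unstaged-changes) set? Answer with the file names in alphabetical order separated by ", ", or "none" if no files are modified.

After op 1 (modify g.txt): modified={g.txt} staged={none}
After op 2 (modify h.txt): modified={g.txt, h.txt} staged={none}
After op 3 (modify d.txt): modified={d.txt, g.txt, h.txt} staged={none}
After op 4 (git add h.txt): modified={d.txt, g.txt} staged={h.txt}
After op 5 (git commit): modified={d.txt, g.txt} staged={none}
After op 6 (git add d.txt): modified={g.txt} staged={d.txt}
After op 7 (git add g.txt): modified={none} staged={d.txt, g.txt}
After op 8 (modify g.txt): modified={g.txt} staged={d.txt, g.txt}
After op 9 (git add g.txt): modified={none} staged={d.txt, g.txt}
After op 10 (modify d.txt): modified={d.txt} staged={d.txt, g.txt}
After op 11 (modify d.txt): modified={d.txt} staged={d.txt, g.txt}
After op 12 (modify c.txt): modified={c.txt, d.txt} staged={d.txt, g.txt}
After op 13 (git add d.txt): modified={c.txt} staged={d.txt, g.txt}
After op 14 (modify f.txt): modified={c.txt, f.txt} staged={d.txt, g.txt}
After op 15 (git add c.txt): modified={f.txt} staged={c.txt, d.txt, g.txt}
After op 16 (git add f.txt): modified={none} staged={c.txt, d.txt, f.txt, g.txt}
After op 17 (git commit): modified={none} staged={none}
After op 18 (modify c.txt): modified={c.txt} staged={none}
After op 19 (git add c.txt): modified={none} staged={c.txt}
After op 20 (modify e.txt): modified={e.txt} staged={c.txt}
After op 21 (git reset c.txt): modified={c.txt, e.txt} staged={none}
After op 22 (git reset b.txt): modified={c.txt, e.txt} staged={none}
After op 23 (modify h.txt): modified={c.txt, e.txt, h.txt} staged={none}
After op 24 (modify d.txt): modified={c.txt, d.txt, e.txt, h.txt} staged={none}
After op 25 (git add e.txt): modified={c.txt, d.txt, h.txt} staged={e.txt}
After op 26 (modify e.txt): modified={c.txt, d.txt, e.txt, h.txt} staged={e.txt}
After op 27 (git commit): modified={c.txt, d.txt, e.txt, h.txt} staged={none}
After op 28 (git add c.txt): modified={d.txt, e.txt, h.txt} staged={c.txt}
After op 29 (modify b.txt): modified={b.txt, d.txt, e.txt, h.txt} staged={c.txt}

Answer: b.txt, d.txt, e.txt, h.txt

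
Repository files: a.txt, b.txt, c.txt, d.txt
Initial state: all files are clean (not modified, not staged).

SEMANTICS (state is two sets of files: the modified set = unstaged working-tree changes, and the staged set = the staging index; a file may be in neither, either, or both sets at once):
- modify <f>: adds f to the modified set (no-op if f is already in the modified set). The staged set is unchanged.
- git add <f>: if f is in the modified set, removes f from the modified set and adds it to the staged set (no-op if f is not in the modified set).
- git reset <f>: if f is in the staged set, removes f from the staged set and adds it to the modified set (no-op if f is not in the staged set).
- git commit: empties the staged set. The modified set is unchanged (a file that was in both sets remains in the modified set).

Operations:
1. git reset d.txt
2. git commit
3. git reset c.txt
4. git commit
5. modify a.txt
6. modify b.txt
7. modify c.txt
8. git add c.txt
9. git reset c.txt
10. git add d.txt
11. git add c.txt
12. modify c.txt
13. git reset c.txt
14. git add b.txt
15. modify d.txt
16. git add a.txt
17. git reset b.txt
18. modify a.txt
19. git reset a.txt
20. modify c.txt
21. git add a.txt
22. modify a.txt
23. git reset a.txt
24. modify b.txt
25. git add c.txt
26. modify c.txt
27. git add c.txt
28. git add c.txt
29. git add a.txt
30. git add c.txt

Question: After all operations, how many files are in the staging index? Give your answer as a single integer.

After op 1 (git reset d.txt): modified={none} staged={none}
After op 2 (git commit): modified={none} staged={none}
After op 3 (git reset c.txt): modified={none} staged={none}
After op 4 (git commit): modified={none} staged={none}
After op 5 (modify a.txt): modified={a.txt} staged={none}
After op 6 (modify b.txt): modified={a.txt, b.txt} staged={none}
After op 7 (modify c.txt): modified={a.txt, b.txt, c.txt} staged={none}
After op 8 (git add c.txt): modified={a.txt, b.txt} staged={c.txt}
After op 9 (git reset c.txt): modified={a.txt, b.txt, c.txt} staged={none}
After op 10 (git add d.txt): modified={a.txt, b.txt, c.txt} staged={none}
After op 11 (git add c.txt): modified={a.txt, b.txt} staged={c.txt}
After op 12 (modify c.txt): modified={a.txt, b.txt, c.txt} staged={c.txt}
After op 13 (git reset c.txt): modified={a.txt, b.txt, c.txt} staged={none}
After op 14 (git add b.txt): modified={a.txt, c.txt} staged={b.txt}
After op 15 (modify d.txt): modified={a.txt, c.txt, d.txt} staged={b.txt}
After op 16 (git add a.txt): modified={c.txt, d.txt} staged={a.txt, b.txt}
After op 17 (git reset b.txt): modified={b.txt, c.txt, d.txt} staged={a.txt}
After op 18 (modify a.txt): modified={a.txt, b.txt, c.txt, d.txt} staged={a.txt}
After op 19 (git reset a.txt): modified={a.txt, b.txt, c.txt, d.txt} staged={none}
After op 20 (modify c.txt): modified={a.txt, b.txt, c.txt, d.txt} staged={none}
After op 21 (git add a.txt): modified={b.txt, c.txt, d.txt} staged={a.txt}
After op 22 (modify a.txt): modified={a.txt, b.txt, c.txt, d.txt} staged={a.txt}
After op 23 (git reset a.txt): modified={a.txt, b.txt, c.txt, d.txt} staged={none}
After op 24 (modify b.txt): modified={a.txt, b.txt, c.txt, d.txt} staged={none}
After op 25 (git add c.txt): modified={a.txt, b.txt, d.txt} staged={c.txt}
After op 26 (modify c.txt): modified={a.txt, b.txt, c.txt, d.txt} staged={c.txt}
After op 27 (git add c.txt): modified={a.txt, b.txt, d.txt} staged={c.txt}
After op 28 (git add c.txt): modified={a.txt, b.txt, d.txt} staged={c.txt}
After op 29 (git add a.txt): modified={b.txt, d.txt} staged={a.txt, c.txt}
After op 30 (git add c.txt): modified={b.txt, d.txt} staged={a.txt, c.txt}
Final staged set: {a.txt, c.txt} -> count=2

Answer: 2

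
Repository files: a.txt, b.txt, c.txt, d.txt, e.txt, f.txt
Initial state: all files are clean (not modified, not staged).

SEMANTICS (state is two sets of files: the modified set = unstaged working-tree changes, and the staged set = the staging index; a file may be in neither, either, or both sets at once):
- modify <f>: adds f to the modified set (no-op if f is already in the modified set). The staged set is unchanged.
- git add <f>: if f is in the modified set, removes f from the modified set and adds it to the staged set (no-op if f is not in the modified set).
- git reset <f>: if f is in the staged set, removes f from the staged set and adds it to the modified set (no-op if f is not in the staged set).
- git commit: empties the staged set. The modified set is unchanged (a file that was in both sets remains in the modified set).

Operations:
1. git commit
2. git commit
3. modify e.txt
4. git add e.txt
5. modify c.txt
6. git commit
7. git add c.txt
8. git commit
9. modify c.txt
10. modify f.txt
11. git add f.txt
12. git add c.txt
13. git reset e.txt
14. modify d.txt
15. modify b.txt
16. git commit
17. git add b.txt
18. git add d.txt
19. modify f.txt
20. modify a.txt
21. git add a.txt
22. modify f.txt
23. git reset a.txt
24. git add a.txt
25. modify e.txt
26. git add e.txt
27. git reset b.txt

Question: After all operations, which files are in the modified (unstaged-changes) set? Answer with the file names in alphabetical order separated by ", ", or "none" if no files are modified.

After op 1 (git commit): modified={none} staged={none}
After op 2 (git commit): modified={none} staged={none}
After op 3 (modify e.txt): modified={e.txt} staged={none}
After op 4 (git add e.txt): modified={none} staged={e.txt}
After op 5 (modify c.txt): modified={c.txt} staged={e.txt}
After op 6 (git commit): modified={c.txt} staged={none}
After op 7 (git add c.txt): modified={none} staged={c.txt}
After op 8 (git commit): modified={none} staged={none}
After op 9 (modify c.txt): modified={c.txt} staged={none}
After op 10 (modify f.txt): modified={c.txt, f.txt} staged={none}
After op 11 (git add f.txt): modified={c.txt} staged={f.txt}
After op 12 (git add c.txt): modified={none} staged={c.txt, f.txt}
After op 13 (git reset e.txt): modified={none} staged={c.txt, f.txt}
After op 14 (modify d.txt): modified={d.txt} staged={c.txt, f.txt}
After op 15 (modify b.txt): modified={b.txt, d.txt} staged={c.txt, f.txt}
After op 16 (git commit): modified={b.txt, d.txt} staged={none}
After op 17 (git add b.txt): modified={d.txt} staged={b.txt}
After op 18 (git add d.txt): modified={none} staged={b.txt, d.txt}
After op 19 (modify f.txt): modified={f.txt} staged={b.txt, d.txt}
After op 20 (modify a.txt): modified={a.txt, f.txt} staged={b.txt, d.txt}
After op 21 (git add a.txt): modified={f.txt} staged={a.txt, b.txt, d.txt}
After op 22 (modify f.txt): modified={f.txt} staged={a.txt, b.txt, d.txt}
After op 23 (git reset a.txt): modified={a.txt, f.txt} staged={b.txt, d.txt}
After op 24 (git add a.txt): modified={f.txt} staged={a.txt, b.txt, d.txt}
After op 25 (modify e.txt): modified={e.txt, f.txt} staged={a.txt, b.txt, d.txt}
After op 26 (git add e.txt): modified={f.txt} staged={a.txt, b.txt, d.txt, e.txt}
After op 27 (git reset b.txt): modified={b.txt, f.txt} staged={a.txt, d.txt, e.txt}

Answer: b.txt, f.txt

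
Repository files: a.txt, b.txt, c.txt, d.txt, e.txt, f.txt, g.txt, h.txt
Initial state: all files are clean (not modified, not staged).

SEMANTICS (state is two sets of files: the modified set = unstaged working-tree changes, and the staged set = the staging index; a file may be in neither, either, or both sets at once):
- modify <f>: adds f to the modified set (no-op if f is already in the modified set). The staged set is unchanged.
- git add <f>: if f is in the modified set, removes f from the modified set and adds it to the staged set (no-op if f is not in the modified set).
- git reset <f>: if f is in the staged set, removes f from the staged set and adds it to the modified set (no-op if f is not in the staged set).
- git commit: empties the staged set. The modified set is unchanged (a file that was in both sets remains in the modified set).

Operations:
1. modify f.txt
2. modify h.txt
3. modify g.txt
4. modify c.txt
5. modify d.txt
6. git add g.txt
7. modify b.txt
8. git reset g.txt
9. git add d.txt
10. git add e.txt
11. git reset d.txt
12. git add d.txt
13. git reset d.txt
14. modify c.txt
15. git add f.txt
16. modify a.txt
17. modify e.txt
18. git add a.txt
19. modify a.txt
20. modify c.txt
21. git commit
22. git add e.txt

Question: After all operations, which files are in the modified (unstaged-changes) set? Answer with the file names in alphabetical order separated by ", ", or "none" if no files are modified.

Answer: a.txt, b.txt, c.txt, d.txt, g.txt, h.txt

Derivation:
After op 1 (modify f.txt): modified={f.txt} staged={none}
After op 2 (modify h.txt): modified={f.txt, h.txt} staged={none}
After op 3 (modify g.txt): modified={f.txt, g.txt, h.txt} staged={none}
After op 4 (modify c.txt): modified={c.txt, f.txt, g.txt, h.txt} staged={none}
After op 5 (modify d.txt): modified={c.txt, d.txt, f.txt, g.txt, h.txt} staged={none}
After op 6 (git add g.txt): modified={c.txt, d.txt, f.txt, h.txt} staged={g.txt}
After op 7 (modify b.txt): modified={b.txt, c.txt, d.txt, f.txt, h.txt} staged={g.txt}
After op 8 (git reset g.txt): modified={b.txt, c.txt, d.txt, f.txt, g.txt, h.txt} staged={none}
After op 9 (git add d.txt): modified={b.txt, c.txt, f.txt, g.txt, h.txt} staged={d.txt}
After op 10 (git add e.txt): modified={b.txt, c.txt, f.txt, g.txt, h.txt} staged={d.txt}
After op 11 (git reset d.txt): modified={b.txt, c.txt, d.txt, f.txt, g.txt, h.txt} staged={none}
After op 12 (git add d.txt): modified={b.txt, c.txt, f.txt, g.txt, h.txt} staged={d.txt}
After op 13 (git reset d.txt): modified={b.txt, c.txt, d.txt, f.txt, g.txt, h.txt} staged={none}
After op 14 (modify c.txt): modified={b.txt, c.txt, d.txt, f.txt, g.txt, h.txt} staged={none}
After op 15 (git add f.txt): modified={b.txt, c.txt, d.txt, g.txt, h.txt} staged={f.txt}
After op 16 (modify a.txt): modified={a.txt, b.txt, c.txt, d.txt, g.txt, h.txt} staged={f.txt}
After op 17 (modify e.txt): modified={a.txt, b.txt, c.txt, d.txt, e.txt, g.txt, h.txt} staged={f.txt}
After op 18 (git add a.txt): modified={b.txt, c.txt, d.txt, e.txt, g.txt, h.txt} staged={a.txt, f.txt}
After op 19 (modify a.txt): modified={a.txt, b.txt, c.txt, d.txt, e.txt, g.txt, h.txt} staged={a.txt, f.txt}
After op 20 (modify c.txt): modified={a.txt, b.txt, c.txt, d.txt, e.txt, g.txt, h.txt} staged={a.txt, f.txt}
After op 21 (git commit): modified={a.txt, b.txt, c.txt, d.txt, e.txt, g.txt, h.txt} staged={none}
After op 22 (git add e.txt): modified={a.txt, b.txt, c.txt, d.txt, g.txt, h.txt} staged={e.txt}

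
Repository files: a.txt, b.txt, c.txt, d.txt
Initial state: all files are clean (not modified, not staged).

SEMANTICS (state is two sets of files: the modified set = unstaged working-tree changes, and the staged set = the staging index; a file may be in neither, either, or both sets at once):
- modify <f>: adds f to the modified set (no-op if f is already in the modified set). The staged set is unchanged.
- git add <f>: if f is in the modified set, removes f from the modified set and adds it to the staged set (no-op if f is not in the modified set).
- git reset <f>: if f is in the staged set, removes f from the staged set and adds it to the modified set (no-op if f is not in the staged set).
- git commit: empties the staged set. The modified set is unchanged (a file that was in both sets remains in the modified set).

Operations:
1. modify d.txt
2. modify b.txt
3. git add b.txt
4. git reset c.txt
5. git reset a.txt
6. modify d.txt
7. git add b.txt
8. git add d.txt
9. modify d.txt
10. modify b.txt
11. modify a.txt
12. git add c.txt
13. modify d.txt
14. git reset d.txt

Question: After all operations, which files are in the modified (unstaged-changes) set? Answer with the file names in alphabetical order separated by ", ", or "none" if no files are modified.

After op 1 (modify d.txt): modified={d.txt} staged={none}
After op 2 (modify b.txt): modified={b.txt, d.txt} staged={none}
After op 3 (git add b.txt): modified={d.txt} staged={b.txt}
After op 4 (git reset c.txt): modified={d.txt} staged={b.txt}
After op 5 (git reset a.txt): modified={d.txt} staged={b.txt}
After op 6 (modify d.txt): modified={d.txt} staged={b.txt}
After op 7 (git add b.txt): modified={d.txt} staged={b.txt}
After op 8 (git add d.txt): modified={none} staged={b.txt, d.txt}
After op 9 (modify d.txt): modified={d.txt} staged={b.txt, d.txt}
After op 10 (modify b.txt): modified={b.txt, d.txt} staged={b.txt, d.txt}
After op 11 (modify a.txt): modified={a.txt, b.txt, d.txt} staged={b.txt, d.txt}
After op 12 (git add c.txt): modified={a.txt, b.txt, d.txt} staged={b.txt, d.txt}
After op 13 (modify d.txt): modified={a.txt, b.txt, d.txt} staged={b.txt, d.txt}
After op 14 (git reset d.txt): modified={a.txt, b.txt, d.txt} staged={b.txt}

Answer: a.txt, b.txt, d.txt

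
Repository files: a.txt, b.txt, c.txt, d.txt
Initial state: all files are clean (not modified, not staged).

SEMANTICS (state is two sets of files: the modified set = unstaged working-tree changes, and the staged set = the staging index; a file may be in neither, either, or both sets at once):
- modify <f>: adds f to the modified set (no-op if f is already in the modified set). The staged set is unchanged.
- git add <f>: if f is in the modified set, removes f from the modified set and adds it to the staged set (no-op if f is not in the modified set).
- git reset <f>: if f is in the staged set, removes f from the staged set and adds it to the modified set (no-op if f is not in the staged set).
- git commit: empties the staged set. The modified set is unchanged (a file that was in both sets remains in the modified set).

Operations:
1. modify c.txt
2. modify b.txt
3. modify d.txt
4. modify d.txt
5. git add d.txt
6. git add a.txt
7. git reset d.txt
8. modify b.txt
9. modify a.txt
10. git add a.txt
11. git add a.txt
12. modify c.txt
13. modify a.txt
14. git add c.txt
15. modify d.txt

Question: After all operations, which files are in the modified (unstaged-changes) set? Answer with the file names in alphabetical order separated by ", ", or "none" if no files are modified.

After op 1 (modify c.txt): modified={c.txt} staged={none}
After op 2 (modify b.txt): modified={b.txt, c.txt} staged={none}
After op 3 (modify d.txt): modified={b.txt, c.txt, d.txt} staged={none}
After op 4 (modify d.txt): modified={b.txt, c.txt, d.txt} staged={none}
After op 5 (git add d.txt): modified={b.txt, c.txt} staged={d.txt}
After op 6 (git add a.txt): modified={b.txt, c.txt} staged={d.txt}
After op 7 (git reset d.txt): modified={b.txt, c.txt, d.txt} staged={none}
After op 8 (modify b.txt): modified={b.txt, c.txt, d.txt} staged={none}
After op 9 (modify a.txt): modified={a.txt, b.txt, c.txt, d.txt} staged={none}
After op 10 (git add a.txt): modified={b.txt, c.txt, d.txt} staged={a.txt}
After op 11 (git add a.txt): modified={b.txt, c.txt, d.txt} staged={a.txt}
After op 12 (modify c.txt): modified={b.txt, c.txt, d.txt} staged={a.txt}
After op 13 (modify a.txt): modified={a.txt, b.txt, c.txt, d.txt} staged={a.txt}
After op 14 (git add c.txt): modified={a.txt, b.txt, d.txt} staged={a.txt, c.txt}
After op 15 (modify d.txt): modified={a.txt, b.txt, d.txt} staged={a.txt, c.txt}

Answer: a.txt, b.txt, d.txt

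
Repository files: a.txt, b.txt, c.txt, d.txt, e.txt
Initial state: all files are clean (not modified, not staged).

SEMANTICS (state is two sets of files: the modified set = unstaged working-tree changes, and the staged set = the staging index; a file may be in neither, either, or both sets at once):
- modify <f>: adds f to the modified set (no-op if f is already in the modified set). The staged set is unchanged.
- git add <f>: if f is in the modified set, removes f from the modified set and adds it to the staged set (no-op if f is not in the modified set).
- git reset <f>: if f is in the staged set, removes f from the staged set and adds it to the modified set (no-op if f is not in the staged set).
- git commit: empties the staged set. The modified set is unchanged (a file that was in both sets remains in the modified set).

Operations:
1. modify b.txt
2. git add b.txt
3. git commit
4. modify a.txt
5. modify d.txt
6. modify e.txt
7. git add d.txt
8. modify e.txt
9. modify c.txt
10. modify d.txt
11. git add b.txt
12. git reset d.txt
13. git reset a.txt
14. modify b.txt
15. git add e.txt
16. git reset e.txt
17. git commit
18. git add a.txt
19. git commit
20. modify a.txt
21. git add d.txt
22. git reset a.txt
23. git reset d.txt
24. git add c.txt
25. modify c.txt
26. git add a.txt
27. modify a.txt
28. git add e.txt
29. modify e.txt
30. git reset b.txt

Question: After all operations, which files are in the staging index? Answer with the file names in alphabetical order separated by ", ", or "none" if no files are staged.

Answer: a.txt, c.txt, e.txt

Derivation:
After op 1 (modify b.txt): modified={b.txt} staged={none}
After op 2 (git add b.txt): modified={none} staged={b.txt}
After op 3 (git commit): modified={none} staged={none}
After op 4 (modify a.txt): modified={a.txt} staged={none}
After op 5 (modify d.txt): modified={a.txt, d.txt} staged={none}
After op 6 (modify e.txt): modified={a.txt, d.txt, e.txt} staged={none}
After op 7 (git add d.txt): modified={a.txt, e.txt} staged={d.txt}
After op 8 (modify e.txt): modified={a.txt, e.txt} staged={d.txt}
After op 9 (modify c.txt): modified={a.txt, c.txt, e.txt} staged={d.txt}
After op 10 (modify d.txt): modified={a.txt, c.txt, d.txt, e.txt} staged={d.txt}
After op 11 (git add b.txt): modified={a.txt, c.txt, d.txt, e.txt} staged={d.txt}
After op 12 (git reset d.txt): modified={a.txt, c.txt, d.txt, e.txt} staged={none}
After op 13 (git reset a.txt): modified={a.txt, c.txt, d.txt, e.txt} staged={none}
After op 14 (modify b.txt): modified={a.txt, b.txt, c.txt, d.txt, e.txt} staged={none}
After op 15 (git add e.txt): modified={a.txt, b.txt, c.txt, d.txt} staged={e.txt}
After op 16 (git reset e.txt): modified={a.txt, b.txt, c.txt, d.txt, e.txt} staged={none}
After op 17 (git commit): modified={a.txt, b.txt, c.txt, d.txt, e.txt} staged={none}
After op 18 (git add a.txt): modified={b.txt, c.txt, d.txt, e.txt} staged={a.txt}
After op 19 (git commit): modified={b.txt, c.txt, d.txt, e.txt} staged={none}
After op 20 (modify a.txt): modified={a.txt, b.txt, c.txt, d.txt, e.txt} staged={none}
After op 21 (git add d.txt): modified={a.txt, b.txt, c.txt, e.txt} staged={d.txt}
After op 22 (git reset a.txt): modified={a.txt, b.txt, c.txt, e.txt} staged={d.txt}
After op 23 (git reset d.txt): modified={a.txt, b.txt, c.txt, d.txt, e.txt} staged={none}
After op 24 (git add c.txt): modified={a.txt, b.txt, d.txt, e.txt} staged={c.txt}
After op 25 (modify c.txt): modified={a.txt, b.txt, c.txt, d.txt, e.txt} staged={c.txt}
After op 26 (git add a.txt): modified={b.txt, c.txt, d.txt, e.txt} staged={a.txt, c.txt}
After op 27 (modify a.txt): modified={a.txt, b.txt, c.txt, d.txt, e.txt} staged={a.txt, c.txt}
After op 28 (git add e.txt): modified={a.txt, b.txt, c.txt, d.txt} staged={a.txt, c.txt, e.txt}
After op 29 (modify e.txt): modified={a.txt, b.txt, c.txt, d.txt, e.txt} staged={a.txt, c.txt, e.txt}
After op 30 (git reset b.txt): modified={a.txt, b.txt, c.txt, d.txt, e.txt} staged={a.txt, c.txt, e.txt}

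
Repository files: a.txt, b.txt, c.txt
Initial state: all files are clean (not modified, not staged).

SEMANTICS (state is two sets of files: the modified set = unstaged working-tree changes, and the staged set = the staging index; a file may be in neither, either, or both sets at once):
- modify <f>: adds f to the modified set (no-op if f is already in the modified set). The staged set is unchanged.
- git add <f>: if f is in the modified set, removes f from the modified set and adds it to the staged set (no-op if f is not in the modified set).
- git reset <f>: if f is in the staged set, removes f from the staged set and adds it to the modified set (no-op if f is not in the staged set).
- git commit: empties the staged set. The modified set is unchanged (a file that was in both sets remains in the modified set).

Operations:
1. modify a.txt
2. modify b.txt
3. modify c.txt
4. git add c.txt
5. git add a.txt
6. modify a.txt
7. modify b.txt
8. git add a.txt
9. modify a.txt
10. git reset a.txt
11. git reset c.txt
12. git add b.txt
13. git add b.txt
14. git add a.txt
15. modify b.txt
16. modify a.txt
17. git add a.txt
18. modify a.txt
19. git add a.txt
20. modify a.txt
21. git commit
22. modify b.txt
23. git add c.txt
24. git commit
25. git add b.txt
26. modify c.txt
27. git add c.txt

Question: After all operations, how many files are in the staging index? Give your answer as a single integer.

After op 1 (modify a.txt): modified={a.txt} staged={none}
After op 2 (modify b.txt): modified={a.txt, b.txt} staged={none}
After op 3 (modify c.txt): modified={a.txt, b.txt, c.txt} staged={none}
After op 4 (git add c.txt): modified={a.txt, b.txt} staged={c.txt}
After op 5 (git add a.txt): modified={b.txt} staged={a.txt, c.txt}
After op 6 (modify a.txt): modified={a.txt, b.txt} staged={a.txt, c.txt}
After op 7 (modify b.txt): modified={a.txt, b.txt} staged={a.txt, c.txt}
After op 8 (git add a.txt): modified={b.txt} staged={a.txt, c.txt}
After op 9 (modify a.txt): modified={a.txt, b.txt} staged={a.txt, c.txt}
After op 10 (git reset a.txt): modified={a.txt, b.txt} staged={c.txt}
After op 11 (git reset c.txt): modified={a.txt, b.txt, c.txt} staged={none}
After op 12 (git add b.txt): modified={a.txt, c.txt} staged={b.txt}
After op 13 (git add b.txt): modified={a.txt, c.txt} staged={b.txt}
After op 14 (git add a.txt): modified={c.txt} staged={a.txt, b.txt}
After op 15 (modify b.txt): modified={b.txt, c.txt} staged={a.txt, b.txt}
After op 16 (modify a.txt): modified={a.txt, b.txt, c.txt} staged={a.txt, b.txt}
After op 17 (git add a.txt): modified={b.txt, c.txt} staged={a.txt, b.txt}
After op 18 (modify a.txt): modified={a.txt, b.txt, c.txt} staged={a.txt, b.txt}
After op 19 (git add a.txt): modified={b.txt, c.txt} staged={a.txt, b.txt}
After op 20 (modify a.txt): modified={a.txt, b.txt, c.txt} staged={a.txt, b.txt}
After op 21 (git commit): modified={a.txt, b.txt, c.txt} staged={none}
After op 22 (modify b.txt): modified={a.txt, b.txt, c.txt} staged={none}
After op 23 (git add c.txt): modified={a.txt, b.txt} staged={c.txt}
After op 24 (git commit): modified={a.txt, b.txt} staged={none}
After op 25 (git add b.txt): modified={a.txt} staged={b.txt}
After op 26 (modify c.txt): modified={a.txt, c.txt} staged={b.txt}
After op 27 (git add c.txt): modified={a.txt} staged={b.txt, c.txt}
Final staged set: {b.txt, c.txt} -> count=2

Answer: 2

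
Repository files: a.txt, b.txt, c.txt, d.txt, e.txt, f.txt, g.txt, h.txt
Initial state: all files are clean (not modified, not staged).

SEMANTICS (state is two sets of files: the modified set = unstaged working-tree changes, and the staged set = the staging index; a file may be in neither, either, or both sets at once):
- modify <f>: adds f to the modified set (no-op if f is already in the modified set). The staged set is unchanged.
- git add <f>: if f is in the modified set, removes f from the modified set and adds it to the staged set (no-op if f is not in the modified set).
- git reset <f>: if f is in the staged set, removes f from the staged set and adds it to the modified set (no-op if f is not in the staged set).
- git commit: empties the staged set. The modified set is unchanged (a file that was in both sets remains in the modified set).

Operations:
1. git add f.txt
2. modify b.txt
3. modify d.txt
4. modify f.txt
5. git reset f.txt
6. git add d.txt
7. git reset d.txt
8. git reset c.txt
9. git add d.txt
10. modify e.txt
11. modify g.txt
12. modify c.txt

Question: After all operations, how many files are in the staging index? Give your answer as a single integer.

Answer: 1

Derivation:
After op 1 (git add f.txt): modified={none} staged={none}
After op 2 (modify b.txt): modified={b.txt} staged={none}
After op 3 (modify d.txt): modified={b.txt, d.txt} staged={none}
After op 4 (modify f.txt): modified={b.txt, d.txt, f.txt} staged={none}
After op 5 (git reset f.txt): modified={b.txt, d.txt, f.txt} staged={none}
After op 6 (git add d.txt): modified={b.txt, f.txt} staged={d.txt}
After op 7 (git reset d.txt): modified={b.txt, d.txt, f.txt} staged={none}
After op 8 (git reset c.txt): modified={b.txt, d.txt, f.txt} staged={none}
After op 9 (git add d.txt): modified={b.txt, f.txt} staged={d.txt}
After op 10 (modify e.txt): modified={b.txt, e.txt, f.txt} staged={d.txt}
After op 11 (modify g.txt): modified={b.txt, e.txt, f.txt, g.txt} staged={d.txt}
After op 12 (modify c.txt): modified={b.txt, c.txt, e.txt, f.txt, g.txt} staged={d.txt}
Final staged set: {d.txt} -> count=1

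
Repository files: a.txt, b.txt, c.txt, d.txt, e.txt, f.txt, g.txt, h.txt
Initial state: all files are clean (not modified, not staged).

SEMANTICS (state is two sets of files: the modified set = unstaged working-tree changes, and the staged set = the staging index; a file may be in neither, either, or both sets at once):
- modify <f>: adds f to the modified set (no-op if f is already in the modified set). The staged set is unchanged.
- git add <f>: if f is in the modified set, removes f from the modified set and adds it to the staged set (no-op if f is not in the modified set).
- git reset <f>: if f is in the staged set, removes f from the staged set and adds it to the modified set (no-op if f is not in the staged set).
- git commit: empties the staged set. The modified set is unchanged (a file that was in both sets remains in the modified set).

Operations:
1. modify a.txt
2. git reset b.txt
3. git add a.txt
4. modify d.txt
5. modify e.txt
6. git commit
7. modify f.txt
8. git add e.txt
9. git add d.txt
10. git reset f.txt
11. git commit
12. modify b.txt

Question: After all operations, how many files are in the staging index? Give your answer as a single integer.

After op 1 (modify a.txt): modified={a.txt} staged={none}
After op 2 (git reset b.txt): modified={a.txt} staged={none}
After op 3 (git add a.txt): modified={none} staged={a.txt}
After op 4 (modify d.txt): modified={d.txt} staged={a.txt}
After op 5 (modify e.txt): modified={d.txt, e.txt} staged={a.txt}
After op 6 (git commit): modified={d.txt, e.txt} staged={none}
After op 7 (modify f.txt): modified={d.txt, e.txt, f.txt} staged={none}
After op 8 (git add e.txt): modified={d.txt, f.txt} staged={e.txt}
After op 9 (git add d.txt): modified={f.txt} staged={d.txt, e.txt}
After op 10 (git reset f.txt): modified={f.txt} staged={d.txt, e.txt}
After op 11 (git commit): modified={f.txt} staged={none}
After op 12 (modify b.txt): modified={b.txt, f.txt} staged={none}
Final staged set: {none} -> count=0

Answer: 0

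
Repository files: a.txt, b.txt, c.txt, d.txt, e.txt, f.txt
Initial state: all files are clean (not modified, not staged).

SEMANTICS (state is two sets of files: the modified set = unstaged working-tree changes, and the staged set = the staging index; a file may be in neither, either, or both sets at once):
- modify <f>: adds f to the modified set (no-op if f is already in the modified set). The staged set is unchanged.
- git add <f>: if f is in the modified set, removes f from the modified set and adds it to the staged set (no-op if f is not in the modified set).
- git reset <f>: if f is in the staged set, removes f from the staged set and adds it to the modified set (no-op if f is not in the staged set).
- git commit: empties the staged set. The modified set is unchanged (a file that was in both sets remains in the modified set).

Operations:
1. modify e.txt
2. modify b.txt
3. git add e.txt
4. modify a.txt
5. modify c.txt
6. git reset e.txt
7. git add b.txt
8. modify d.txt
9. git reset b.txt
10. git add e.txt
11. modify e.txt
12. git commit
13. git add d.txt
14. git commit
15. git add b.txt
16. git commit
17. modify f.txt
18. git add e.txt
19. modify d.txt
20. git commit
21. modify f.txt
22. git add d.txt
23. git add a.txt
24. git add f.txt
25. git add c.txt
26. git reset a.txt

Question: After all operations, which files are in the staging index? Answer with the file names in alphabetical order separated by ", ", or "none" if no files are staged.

Answer: c.txt, d.txt, f.txt

Derivation:
After op 1 (modify e.txt): modified={e.txt} staged={none}
After op 2 (modify b.txt): modified={b.txt, e.txt} staged={none}
After op 3 (git add e.txt): modified={b.txt} staged={e.txt}
After op 4 (modify a.txt): modified={a.txt, b.txt} staged={e.txt}
After op 5 (modify c.txt): modified={a.txt, b.txt, c.txt} staged={e.txt}
After op 6 (git reset e.txt): modified={a.txt, b.txt, c.txt, e.txt} staged={none}
After op 7 (git add b.txt): modified={a.txt, c.txt, e.txt} staged={b.txt}
After op 8 (modify d.txt): modified={a.txt, c.txt, d.txt, e.txt} staged={b.txt}
After op 9 (git reset b.txt): modified={a.txt, b.txt, c.txt, d.txt, e.txt} staged={none}
After op 10 (git add e.txt): modified={a.txt, b.txt, c.txt, d.txt} staged={e.txt}
After op 11 (modify e.txt): modified={a.txt, b.txt, c.txt, d.txt, e.txt} staged={e.txt}
After op 12 (git commit): modified={a.txt, b.txt, c.txt, d.txt, e.txt} staged={none}
After op 13 (git add d.txt): modified={a.txt, b.txt, c.txt, e.txt} staged={d.txt}
After op 14 (git commit): modified={a.txt, b.txt, c.txt, e.txt} staged={none}
After op 15 (git add b.txt): modified={a.txt, c.txt, e.txt} staged={b.txt}
After op 16 (git commit): modified={a.txt, c.txt, e.txt} staged={none}
After op 17 (modify f.txt): modified={a.txt, c.txt, e.txt, f.txt} staged={none}
After op 18 (git add e.txt): modified={a.txt, c.txt, f.txt} staged={e.txt}
After op 19 (modify d.txt): modified={a.txt, c.txt, d.txt, f.txt} staged={e.txt}
After op 20 (git commit): modified={a.txt, c.txt, d.txt, f.txt} staged={none}
After op 21 (modify f.txt): modified={a.txt, c.txt, d.txt, f.txt} staged={none}
After op 22 (git add d.txt): modified={a.txt, c.txt, f.txt} staged={d.txt}
After op 23 (git add a.txt): modified={c.txt, f.txt} staged={a.txt, d.txt}
After op 24 (git add f.txt): modified={c.txt} staged={a.txt, d.txt, f.txt}
After op 25 (git add c.txt): modified={none} staged={a.txt, c.txt, d.txt, f.txt}
After op 26 (git reset a.txt): modified={a.txt} staged={c.txt, d.txt, f.txt}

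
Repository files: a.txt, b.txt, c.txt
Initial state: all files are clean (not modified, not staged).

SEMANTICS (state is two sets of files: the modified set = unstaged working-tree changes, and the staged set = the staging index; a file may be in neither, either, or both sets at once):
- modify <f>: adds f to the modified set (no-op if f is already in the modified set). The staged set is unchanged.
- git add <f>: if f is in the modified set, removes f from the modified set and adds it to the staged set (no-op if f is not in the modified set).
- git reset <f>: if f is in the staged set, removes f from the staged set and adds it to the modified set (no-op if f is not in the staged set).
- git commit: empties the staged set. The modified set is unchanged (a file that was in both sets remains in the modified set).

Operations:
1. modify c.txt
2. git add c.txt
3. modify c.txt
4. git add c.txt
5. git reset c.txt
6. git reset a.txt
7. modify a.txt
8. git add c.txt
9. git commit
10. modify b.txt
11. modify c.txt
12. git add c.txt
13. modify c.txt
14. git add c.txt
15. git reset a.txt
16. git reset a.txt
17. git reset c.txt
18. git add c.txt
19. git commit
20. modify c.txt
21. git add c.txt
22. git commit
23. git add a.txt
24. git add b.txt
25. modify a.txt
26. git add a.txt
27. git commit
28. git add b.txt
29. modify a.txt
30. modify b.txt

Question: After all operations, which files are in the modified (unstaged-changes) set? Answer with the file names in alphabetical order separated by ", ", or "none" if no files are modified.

Answer: a.txt, b.txt

Derivation:
After op 1 (modify c.txt): modified={c.txt} staged={none}
After op 2 (git add c.txt): modified={none} staged={c.txt}
After op 3 (modify c.txt): modified={c.txt} staged={c.txt}
After op 4 (git add c.txt): modified={none} staged={c.txt}
After op 5 (git reset c.txt): modified={c.txt} staged={none}
After op 6 (git reset a.txt): modified={c.txt} staged={none}
After op 7 (modify a.txt): modified={a.txt, c.txt} staged={none}
After op 8 (git add c.txt): modified={a.txt} staged={c.txt}
After op 9 (git commit): modified={a.txt} staged={none}
After op 10 (modify b.txt): modified={a.txt, b.txt} staged={none}
After op 11 (modify c.txt): modified={a.txt, b.txt, c.txt} staged={none}
After op 12 (git add c.txt): modified={a.txt, b.txt} staged={c.txt}
After op 13 (modify c.txt): modified={a.txt, b.txt, c.txt} staged={c.txt}
After op 14 (git add c.txt): modified={a.txt, b.txt} staged={c.txt}
After op 15 (git reset a.txt): modified={a.txt, b.txt} staged={c.txt}
After op 16 (git reset a.txt): modified={a.txt, b.txt} staged={c.txt}
After op 17 (git reset c.txt): modified={a.txt, b.txt, c.txt} staged={none}
After op 18 (git add c.txt): modified={a.txt, b.txt} staged={c.txt}
After op 19 (git commit): modified={a.txt, b.txt} staged={none}
After op 20 (modify c.txt): modified={a.txt, b.txt, c.txt} staged={none}
After op 21 (git add c.txt): modified={a.txt, b.txt} staged={c.txt}
After op 22 (git commit): modified={a.txt, b.txt} staged={none}
After op 23 (git add a.txt): modified={b.txt} staged={a.txt}
After op 24 (git add b.txt): modified={none} staged={a.txt, b.txt}
After op 25 (modify a.txt): modified={a.txt} staged={a.txt, b.txt}
After op 26 (git add a.txt): modified={none} staged={a.txt, b.txt}
After op 27 (git commit): modified={none} staged={none}
After op 28 (git add b.txt): modified={none} staged={none}
After op 29 (modify a.txt): modified={a.txt} staged={none}
After op 30 (modify b.txt): modified={a.txt, b.txt} staged={none}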